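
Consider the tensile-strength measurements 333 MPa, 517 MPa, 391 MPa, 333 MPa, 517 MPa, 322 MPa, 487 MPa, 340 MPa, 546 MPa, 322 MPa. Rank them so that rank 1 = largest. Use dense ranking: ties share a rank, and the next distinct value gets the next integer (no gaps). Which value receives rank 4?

391

Sorted (descending): 546, 517, 517, 487, 391, 340, 333, 333, 322, 322
The 2 values of 517 share dense rank 2.
The 2 values of 333 share dense rank 6.
The 2 values of 322 share dense rank 7.
Remaining distinct values take the next consecutive integers.
Rank 4 → value 391.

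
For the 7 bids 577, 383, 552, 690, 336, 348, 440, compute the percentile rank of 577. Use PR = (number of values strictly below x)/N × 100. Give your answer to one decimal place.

71.4

N = 7.
Strictly below 577: 5. Equal to 577: 1.
PR = 5/7 × 100 = 71.4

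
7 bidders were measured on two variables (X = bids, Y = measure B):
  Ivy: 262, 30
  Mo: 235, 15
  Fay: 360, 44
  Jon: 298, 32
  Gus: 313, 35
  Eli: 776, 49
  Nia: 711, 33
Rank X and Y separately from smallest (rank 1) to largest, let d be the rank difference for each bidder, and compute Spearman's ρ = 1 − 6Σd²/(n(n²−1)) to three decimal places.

0.893

Ranks of variable 1: 2, 1, 5, 3, 4, 7, 6
Ranks of variable 2: 2, 1, 6, 3, 5, 7, 4
d = r₁ − r₂: 0, 0, -1, 0, -1, 0, 2
d²: 0, 0, 1, 0, 1, 0, 4; Σd² = 6
ρ = 1 − 6·6/(7·48) = 1 − 36/336 = 0.893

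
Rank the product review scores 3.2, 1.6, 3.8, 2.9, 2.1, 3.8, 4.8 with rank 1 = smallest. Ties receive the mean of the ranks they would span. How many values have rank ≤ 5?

Sorted (ascending): 1.6, 2.1, 2.9, 3.2, 3.8, 3.8, 4.8
The 2 values of 3.8 occupy positions 5–6 → average rank (5+6)/2 = 5.5.
Ranks ≤ 5: {1, 2, 3, 4} → 4 values.

4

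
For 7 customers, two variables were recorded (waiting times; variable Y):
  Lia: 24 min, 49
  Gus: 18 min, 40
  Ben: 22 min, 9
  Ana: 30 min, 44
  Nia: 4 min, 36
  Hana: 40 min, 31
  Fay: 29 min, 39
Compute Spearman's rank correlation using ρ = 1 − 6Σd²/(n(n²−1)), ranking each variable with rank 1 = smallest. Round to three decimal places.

0.071

Ranks of variable 1: 4, 2, 3, 6, 1, 7, 5
Ranks of variable 2: 7, 5, 1, 6, 3, 2, 4
d = r₁ − r₂: -3, -3, 2, 0, -2, 5, 1
d²: 9, 9, 4, 0, 4, 25, 1; Σd² = 52
ρ = 1 − 6·52/(7·48) = 1 − 312/336 = 0.071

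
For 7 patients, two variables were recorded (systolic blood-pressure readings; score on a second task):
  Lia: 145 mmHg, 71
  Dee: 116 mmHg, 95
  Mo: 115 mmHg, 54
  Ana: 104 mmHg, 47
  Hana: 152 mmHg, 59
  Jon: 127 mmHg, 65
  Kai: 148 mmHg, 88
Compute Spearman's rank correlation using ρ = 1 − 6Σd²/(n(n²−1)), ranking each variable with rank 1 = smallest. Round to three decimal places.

0.429

Ranks of variable 1: 5, 3, 2, 1, 7, 4, 6
Ranks of variable 2: 5, 7, 2, 1, 3, 4, 6
d = r₁ − r₂: 0, -4, 0, 0, 4, 0, 0
d²: 0, 16, 0, 0, 16, 0, 0; Σd² = 32
ρ = 1 − 6·32/(7·48) = 1 − 192/336 = 0.429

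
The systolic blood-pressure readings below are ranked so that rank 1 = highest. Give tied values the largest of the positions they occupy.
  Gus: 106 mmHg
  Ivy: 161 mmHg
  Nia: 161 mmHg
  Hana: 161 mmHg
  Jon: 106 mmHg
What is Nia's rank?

Sorted (descending): 161, 161, 161, 106, 106
The 3 values of 161 occupy positions 1–3 → each gets rank 3.
The 2 values of 106 occupy positions 4–5 → each gets rank 5.
Nia has value 161 mmHg → rank 3.

3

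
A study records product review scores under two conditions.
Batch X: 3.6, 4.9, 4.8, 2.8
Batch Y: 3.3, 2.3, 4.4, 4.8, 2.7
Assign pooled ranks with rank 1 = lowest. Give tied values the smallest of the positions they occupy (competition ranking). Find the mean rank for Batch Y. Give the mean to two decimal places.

4.00

Sorted (ascending): 2.3, 2.7, 2.8, 3.3, 3.6, 4.4, 4.8, 4.8, 4.9
The 2 values of 4.8 occupy positions 7–8 → each gets rank 7.
Batch Y values → pooled ranks: 3.3→4, 2.3→1, 4.4→6, 4.8→7, 2.7→2
Mean rank = (4 + 1 + 6 + 7 + 2) / 5 = 4.00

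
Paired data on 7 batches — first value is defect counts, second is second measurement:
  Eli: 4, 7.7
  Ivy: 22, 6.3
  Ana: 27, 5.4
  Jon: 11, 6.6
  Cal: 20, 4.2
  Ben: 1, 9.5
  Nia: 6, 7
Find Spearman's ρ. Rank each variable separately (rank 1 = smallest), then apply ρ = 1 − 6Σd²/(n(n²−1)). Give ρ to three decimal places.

Ranks of variable 1: 2, 6, 7, 4, 5, 1, 3
Ranks of variable 2: 6, 3, 2, 4, 1, 7, 5
d = r₁ − r₂: -4, 3, 5, 0, 4, -6, -2
d²: 16, 9, 25, 0, 16, 36, 4; Σd² = 106
ρ = 1 − 6·106/(7·48) = 1 − 636/336 = -0.893

-0.893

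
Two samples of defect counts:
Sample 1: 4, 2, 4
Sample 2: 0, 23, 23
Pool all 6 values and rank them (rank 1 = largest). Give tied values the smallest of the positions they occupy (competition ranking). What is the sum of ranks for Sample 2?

8

Sorted (descending): 23, 23, 4, 4, 2, 0
The 2 values of 23 occupy positions 1–2 → each gets rank 1.
The 2 values of 4 occupy positions 3–4 → each gets rank 3.
Sample 2 values → pooled ranks: 0→6, 23→1, 23→1
Rank sum = 6 + 1 + 1 = 8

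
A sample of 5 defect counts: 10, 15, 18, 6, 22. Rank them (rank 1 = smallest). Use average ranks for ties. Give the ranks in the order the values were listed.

2, 3, 4, 1, 5

Sorted (ascending): 6, 10, 15, 18, 22
No ties — each value takes its position as its rank.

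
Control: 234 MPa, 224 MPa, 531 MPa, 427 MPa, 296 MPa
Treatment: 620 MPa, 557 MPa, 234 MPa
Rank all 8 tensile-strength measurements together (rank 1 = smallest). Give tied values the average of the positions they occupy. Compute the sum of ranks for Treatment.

Sorted (ascending): 224, 234, 234, 296, 427, 531, 557, 620
The 2 values of 234 occupy positions 2–3 → average rank (2+3)/2 = 2.5.
Treatment values → pooled ranks: 620→8, 557→7, 234→2.5
Rank sum = 8 + 7 + 2.5 = 17.5

17.5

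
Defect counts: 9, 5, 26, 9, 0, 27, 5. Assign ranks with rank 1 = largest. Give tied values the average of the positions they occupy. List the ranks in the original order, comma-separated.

Sorted (descending): 27, 26, 9, 9, 5, 5, 0
The 2 values of 9 occupy positions 3–4 → average rank (3+4)/2 = 3.5.
The 2 values of 5 occupy positions 5–6 → average rank (5+6)/2 = 5.5.

3.5, 5.5, 2, 3.5, 7, 1, 5.5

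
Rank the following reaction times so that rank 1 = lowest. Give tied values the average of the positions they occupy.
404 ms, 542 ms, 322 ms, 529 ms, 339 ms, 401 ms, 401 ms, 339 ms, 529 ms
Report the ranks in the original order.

Sorted (ascending): 322, 339, 339, 401, 401, 404, 529, 529, 542
The 2 values of 339 occupy positions 2–3 → average rank (2+3)/2 = 2.5.
The 2 values of 401 occupy positions 4–5 → average rank (4+5)/2 = 4.5.
The 2 values of 529 occupy positions 7–8 → average rank (7+8)/2 = 7.5.

6, 9, 1, 7.5, 2.5, 4.5, 4.5, 2.5, 7.5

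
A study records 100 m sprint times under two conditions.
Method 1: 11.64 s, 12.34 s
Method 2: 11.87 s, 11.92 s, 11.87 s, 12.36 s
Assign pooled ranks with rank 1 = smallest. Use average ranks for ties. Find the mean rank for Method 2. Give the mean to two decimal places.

Sorted (ascending): 11.64, 11.87, 11.87, 11.92, 12.34, 12.36
The 2 values of 11.87 occupy positions 2–3 → average rank (2+3)/2 = 2.5.
Method 2 values → pooled ranks: 11.87→2.5, 11.92→4, 11.87→2.5, 12.36→6
Mean rank = (2.5 + 4 + 2.5 + 6) / 4 = 3.75

3.75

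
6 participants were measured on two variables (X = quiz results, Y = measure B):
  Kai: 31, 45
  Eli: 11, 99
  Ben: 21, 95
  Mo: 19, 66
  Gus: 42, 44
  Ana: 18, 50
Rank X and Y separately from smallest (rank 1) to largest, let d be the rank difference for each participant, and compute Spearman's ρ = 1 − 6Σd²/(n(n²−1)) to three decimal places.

Ranks of variable 1: 5, 1, 4, 3, 6, 2
Ranks of variable 2: 2, 6, 5, 4, 1, 3
d = r₁ − r₂: 3, -5, -1, -1, 5, -1
d²: 9, 25, 1, 1, 25, 1; Σd² = 62
ρ = 1 − 6·62/(6·35) = 1 − 372/210 = -0.771

-0.771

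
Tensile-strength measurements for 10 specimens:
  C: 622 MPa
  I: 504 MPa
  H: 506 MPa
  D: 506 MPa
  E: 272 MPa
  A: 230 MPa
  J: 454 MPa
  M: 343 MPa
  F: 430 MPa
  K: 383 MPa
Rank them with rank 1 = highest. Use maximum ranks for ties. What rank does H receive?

3

Sorted (descending): 622, 506, 506, 504, 454, 430, 383, 343, 272, 230
The 2 values of 506 occupy positions 2–3 → each gets rank 3.
H has value 506 MPa → rank 3.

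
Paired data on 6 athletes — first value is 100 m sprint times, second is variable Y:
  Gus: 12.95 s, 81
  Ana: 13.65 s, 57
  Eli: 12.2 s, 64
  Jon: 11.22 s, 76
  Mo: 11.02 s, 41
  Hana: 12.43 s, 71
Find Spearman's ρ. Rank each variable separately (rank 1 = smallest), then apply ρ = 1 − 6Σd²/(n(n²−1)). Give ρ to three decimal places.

0.257

Ranks of variable 1: 5, 6, 3, 2, 1, 4
Ranks of variable 2: 6, 2, 3, 5, 1, 4
d = r₁ − r₂: -1, 4, 0, -3, 0, 0
d²: 1, 16, 0, 9, 0, 0; Σd² = 26
ρ = 1 − 6·26/(6·35) = 1 − 156/210 = 0.257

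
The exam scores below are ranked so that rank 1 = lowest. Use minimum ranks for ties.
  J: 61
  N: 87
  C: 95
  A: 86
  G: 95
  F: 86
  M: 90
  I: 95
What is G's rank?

Sorted (ascending): 61, 86, 86, 87, 90, 95, 95, 95
The 2 values of 86 occupy positions 2–3 → each gets rank 2.
The 3 values of 95 occupy positions 6–8 → each gets rank 6.
G has value 95 → rank 6.

6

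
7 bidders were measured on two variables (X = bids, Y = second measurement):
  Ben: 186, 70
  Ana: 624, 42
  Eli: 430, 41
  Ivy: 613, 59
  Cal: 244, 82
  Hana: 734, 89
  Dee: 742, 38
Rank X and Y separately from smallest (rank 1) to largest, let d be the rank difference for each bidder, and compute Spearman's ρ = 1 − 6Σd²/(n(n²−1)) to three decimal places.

Ranks of variable 1: 1, 5, 3, 4, 2, 6, 7
Ranks of variable 2: 5, 3, 2, 4, 6, 7, 1
d = r₁ − r₂: -4, 2, 1, 0, -4, -1, 6
d²: 16, 4, 1, 0, 16, 1, 36; Σd² = 74
ρ = 1 − 6·74/(7·48) = 1 − 444/336 = -0.321

-0.321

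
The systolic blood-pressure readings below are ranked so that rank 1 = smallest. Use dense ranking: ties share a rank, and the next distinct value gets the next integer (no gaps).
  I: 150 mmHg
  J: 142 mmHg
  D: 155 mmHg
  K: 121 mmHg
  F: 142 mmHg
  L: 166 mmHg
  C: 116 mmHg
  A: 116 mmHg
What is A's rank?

1

Sorted (ascending): 116, 116, 121, 142, 142, 150, 155, 166
The 2 values of 116 share dense rank 1.
The 2 values of 142 share dense rank 3.
Remaining distinct values take the next consecutive integers.
A has value 116 mmHg → rank 1.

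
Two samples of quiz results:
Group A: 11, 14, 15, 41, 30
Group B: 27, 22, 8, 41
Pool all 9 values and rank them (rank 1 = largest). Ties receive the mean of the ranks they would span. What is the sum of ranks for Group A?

Sorted (descending): 41, 41, 30, 27, 22, 15, 14, 11, 8
The 2 values of 41 occupy positions 1–2 → average rank (1+2)/2 = 1.5.
Group A values → pooled ranks: 11→8, 14→7, 15→6, 41→1.5, 30→3
Rank sum = 8 + 7 + 6 + 1.5 + 3 = 25.5

25.5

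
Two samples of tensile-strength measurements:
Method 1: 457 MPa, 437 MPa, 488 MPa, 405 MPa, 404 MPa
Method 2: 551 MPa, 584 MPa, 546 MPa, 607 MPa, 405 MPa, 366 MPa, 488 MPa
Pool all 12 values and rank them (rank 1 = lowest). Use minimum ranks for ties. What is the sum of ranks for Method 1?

23

Sorted (ascending): 366, 404, 405, 405, 437, 457, 488, 488, 546, 551, 584, 607
The 2 values of 405 occupy positions 3–4 → each gets rank 3.
The 2 values of 488 occupy positions 7–8 → each gets rank 7.
Method 1 values → pooled ranks: 457→6, 437→5, 488→7, 405→3, 404→2
Rank sum = 6 + 5 + 7 + 3 + 2 = 23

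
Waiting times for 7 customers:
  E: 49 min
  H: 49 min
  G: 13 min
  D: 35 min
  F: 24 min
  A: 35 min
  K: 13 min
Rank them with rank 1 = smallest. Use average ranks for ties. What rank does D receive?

Sorted (ascending): 13, 13, 24, 35, 35, 49, 49
The 2 values of 13 occupy positions 1–2 → average rank (1+2)/2 = 1.5.
The 2 values of 35 occupy positions 4–5 → average rank (4+5)/2 = 4.5.
The 2 values of 49 occupy positions 6–7 → average rank (6+7)/2 = 6.5.
D has value 35 min → rank 4.5.

4.5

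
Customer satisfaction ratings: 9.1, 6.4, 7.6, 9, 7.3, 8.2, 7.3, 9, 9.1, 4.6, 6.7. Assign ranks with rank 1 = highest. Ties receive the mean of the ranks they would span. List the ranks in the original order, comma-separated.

1.5, 10, 6, 3.5, 7.5, 5, 7.5, 3.5, 1.5, 11, 9

Sorted (descending): 9.1, 9.1, 9, 9, 8.2, 7.6, 7.3, 7.3, 6.7, 6.4, 4.6
The 2 values of 9.1 occupy positions 1–2 → average rank (1+2)/2 = 1.5.
The 2 values of 9 occupy positions 3–4 → average rank (3+4)/2 = 3.5.
The 2 values of 7.3 occupy positions 7–8 → average rank (7+8)/2 = 7.5.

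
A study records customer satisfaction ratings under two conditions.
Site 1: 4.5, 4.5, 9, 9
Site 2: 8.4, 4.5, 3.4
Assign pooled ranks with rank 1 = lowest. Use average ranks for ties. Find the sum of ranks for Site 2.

9

Sorted (ascending): 3.4, 4.5, 4.5, 4.5, 8.4, 9, 9
The 3 values of 4.5 occupy positions 2–4 → average rank 3.
The 2 values of 9 occupy positions 6–7 → average rank (6+7)/2 = 6.5.
Site 2 values → pooled ranks: 8.4→5, 4.5→3, 3.4→1
Rank sum = 5 + 3 + 1 = 9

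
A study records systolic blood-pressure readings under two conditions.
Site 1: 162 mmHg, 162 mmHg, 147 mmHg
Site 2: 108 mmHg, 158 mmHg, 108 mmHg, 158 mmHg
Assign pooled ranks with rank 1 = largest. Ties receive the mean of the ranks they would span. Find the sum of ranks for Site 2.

20

Sorted (descending): 162, 162, 158, 158, 147, 108, 108
The 2 values of 162 occupy positions 1–2 → average rank (1+2)/2 = 1.5.
The 2 values of 158 occupy positions 3–4 → average rank (3+4)/2 = 3.5.
The 2 values of 108 occupy positions 6–7 → average rank (6+7)/2 = 6.5.
Site 2 values → pooled ranks: 108→6.5, 158→3.5, 108→6.5, 158→3.5
Rank sum = 6.5 + 3.5 + 6.5 + 3.5 = 20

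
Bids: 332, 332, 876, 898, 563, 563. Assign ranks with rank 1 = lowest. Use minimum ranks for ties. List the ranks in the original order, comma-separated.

Sorted (ascending): 332, 332, 563, 563, 876, 898
The 2 values of 332 occupy positions 1–2 → each gets rank 1.
The 2 values of 563 occupy positions 3–4 → each gets rank 3.

1, 1, 5, 6, 3, 3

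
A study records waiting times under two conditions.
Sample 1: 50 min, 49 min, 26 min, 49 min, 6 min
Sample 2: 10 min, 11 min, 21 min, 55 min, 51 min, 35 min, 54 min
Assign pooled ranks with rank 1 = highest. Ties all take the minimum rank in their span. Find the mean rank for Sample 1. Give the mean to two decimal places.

Sorted (descending): 55, 54, 51, 50, 49, 49, 35, 26, 21, 11, 10, 6
The 2 values of 49 occupy positions 5–6 → each gets rank 5.
Sample 1 values → pooled ranks: 50→4, 49→5, 26→8, 49→5, 6→12
Mean rank = (4 + 5 + 8 + 5 + 12) / 5 = 6.80

6.80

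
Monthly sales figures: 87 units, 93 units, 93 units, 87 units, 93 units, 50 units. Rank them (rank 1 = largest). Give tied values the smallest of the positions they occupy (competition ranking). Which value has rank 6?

50

Sorted (descending): 93, 93, 93, 87, 87, 50
The 3 values of 93 occupy positions 1–3 → each gets rank 1.
The 2 values of 87 occupy positions 4–5 → each gets rank 4.
Rank 6 → value 50.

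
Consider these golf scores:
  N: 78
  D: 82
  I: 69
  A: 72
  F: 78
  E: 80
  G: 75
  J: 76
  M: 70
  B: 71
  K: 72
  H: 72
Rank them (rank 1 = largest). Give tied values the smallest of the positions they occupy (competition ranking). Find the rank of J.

5

Sorted (descending): 82, 80, 78, 78, 76, 75, 72, 72, 72, 71, 70, 69
The 2 values of 78 occupy positions 3–4 → each gets rank 3.
The 3 values of 72 occupy positions 7–9 → each gets rank 7.
J has value 76 → rank 5.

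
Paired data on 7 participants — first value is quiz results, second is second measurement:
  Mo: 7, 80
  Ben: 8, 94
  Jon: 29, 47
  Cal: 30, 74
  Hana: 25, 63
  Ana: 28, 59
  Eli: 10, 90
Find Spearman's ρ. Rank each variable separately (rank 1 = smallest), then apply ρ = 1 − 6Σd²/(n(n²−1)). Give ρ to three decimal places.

Ranks of variable 1: 1, 2, 6, 7, 4, 5, 3
Ranks of variable 2: 5, 7, 1, 4, 3, 2, 6
d = r₁ − r₂: -4, -5, 5, 3, 1, 3, -3
d²: 16, 25, 25, 9, 1, 9, 9; Σd² = 94
ρ = 1 − 6·94/(7·48) = 1 − 564/336 = -0.679

-0.679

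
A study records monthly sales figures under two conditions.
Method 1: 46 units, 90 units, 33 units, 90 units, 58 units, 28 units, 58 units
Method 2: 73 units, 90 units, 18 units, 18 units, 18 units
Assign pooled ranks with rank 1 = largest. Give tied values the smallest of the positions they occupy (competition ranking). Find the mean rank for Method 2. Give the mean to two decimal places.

7.00

Sorted (descending): 90, 90, 90, 73, 58, 58, 46, 33, 28, 18, 18, 18
The 3 values of 90 occupy positions 1–3 → each gets rank 1.
The 2 values of 58 occupy positions 5–6 → each gets rank 5.
The 3 values of 18 occupy positions 10–12 → each gets rank 10.
Method 2 values → pooled ranks: 73→4, 90→1, 18→10, 18→10, 18→10
Mean rank = (4 + 1 + 10 + 10 + 10) / 5 = 7.00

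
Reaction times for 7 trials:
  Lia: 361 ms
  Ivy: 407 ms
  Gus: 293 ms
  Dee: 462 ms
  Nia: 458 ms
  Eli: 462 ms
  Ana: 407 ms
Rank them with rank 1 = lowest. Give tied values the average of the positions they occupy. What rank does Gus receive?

Sorted (ascending): 293, 361, 407, 407, 458, 462, 462
The 2 values of 407 occupy positions 3–4 → average rank (3+4)/2 = 3.5.
The 2 values of 462 occupy positions 6–7 → average rank (6+7)/2 = 6.5.
Gus has value 293 ms → rank 1.

1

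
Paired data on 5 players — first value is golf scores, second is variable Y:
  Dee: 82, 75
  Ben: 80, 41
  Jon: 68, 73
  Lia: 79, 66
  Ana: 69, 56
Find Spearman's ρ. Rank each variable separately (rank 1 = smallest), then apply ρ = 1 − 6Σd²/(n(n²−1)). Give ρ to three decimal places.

Ranks of variable 1: 5, 4, 1, 3, 2
Ranks of variable 2: 5, 1, 4, 3, 2
d = r₁ − r₂: 0, 3, -3, 0, 0
d²: 0, 9, 9, 0, 0; Σd² = 18
ρ = 1 − 6·18/(5·24) = 1 − 108/120 = 0.100

0.100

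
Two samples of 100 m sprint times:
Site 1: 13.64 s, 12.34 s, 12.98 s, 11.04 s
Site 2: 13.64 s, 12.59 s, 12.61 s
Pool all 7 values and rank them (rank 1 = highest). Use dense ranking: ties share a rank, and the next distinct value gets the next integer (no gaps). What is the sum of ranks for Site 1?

14

Sorted (descending): 13.64, 13.64, 12.98, 12.61, 12.59, 12.34, 11.04
The 2 values of 13.64 share dense rank 1.
Remaining distinct values take the next consecutive integers.
Site 1 values → pooled ranks: 13.64→1, 12.34→5, 12.98→2, 11.04→6
Rank sum = 1 + 5 + 2 + 6 = 14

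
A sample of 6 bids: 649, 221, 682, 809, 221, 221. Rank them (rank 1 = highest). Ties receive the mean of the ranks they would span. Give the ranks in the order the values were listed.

3, 5, 2, 1, 5, 5

Sorted (descending): 809, 682, 649, 221, 221, 221
The 3 values of 221 occupy positions 4–6 → average rank 5.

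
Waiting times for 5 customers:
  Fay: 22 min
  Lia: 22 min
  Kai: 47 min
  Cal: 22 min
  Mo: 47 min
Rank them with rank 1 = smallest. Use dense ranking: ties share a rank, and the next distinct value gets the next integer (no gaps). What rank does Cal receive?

1

Sorted (ascending): 22, 22, 22, 47, 47
The 3 values of 22 share dense rank 1.
The 2 values of 47 share dense rank 2.
Cal has value 22 min → rank 1.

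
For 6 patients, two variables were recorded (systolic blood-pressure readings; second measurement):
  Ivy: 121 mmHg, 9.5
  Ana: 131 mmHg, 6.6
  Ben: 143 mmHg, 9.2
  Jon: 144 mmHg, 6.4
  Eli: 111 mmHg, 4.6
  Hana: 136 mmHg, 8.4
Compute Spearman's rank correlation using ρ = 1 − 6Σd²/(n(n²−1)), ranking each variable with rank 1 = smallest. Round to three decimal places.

0.086

Ranks of variable 1: 2, 3, 5, 6, 1, 4
Ranks of variable 2: 6, 3, 5, 2, 1, 4
d = r₁ − r₂: -4, 0, 0, 4, 0, 0
d²: 16, 0, 0, 16, 0, 0; Σd² = 32
ρ = 1 − 6·32/(6·35) = 1 − 192/210 = 0.086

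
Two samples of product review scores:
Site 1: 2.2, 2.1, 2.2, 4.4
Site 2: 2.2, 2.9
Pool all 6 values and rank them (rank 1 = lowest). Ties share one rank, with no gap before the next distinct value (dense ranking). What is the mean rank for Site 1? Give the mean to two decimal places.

Sorted (ascending): 2.1, 2.2, 2.2, 2.2, 2.9, 4.4
The 3 values of 2.2 share dense rank 2.
Remaining distinct values take the next consecutive integers.
Site 1 values → pooled ranks: 2.2→2, 2.1→1, 2.2→2, 4.4→4
Mean rank = (2 + 1 + 2 + 4) / 4 = 2.25

2.25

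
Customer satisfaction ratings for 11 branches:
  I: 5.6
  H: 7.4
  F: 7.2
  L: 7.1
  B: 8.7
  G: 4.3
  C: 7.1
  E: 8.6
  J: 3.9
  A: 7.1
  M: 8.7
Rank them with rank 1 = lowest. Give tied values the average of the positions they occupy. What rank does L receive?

Sorted (ascending): 3.9, 4.3, 5.6, 7.1, 7.1, 7.1, 7.2, 7.4, 8.6, 8.7, 8.7
The 3 values of 7.1 occupy positions 4–6 → average rank 5.
The 2 values of 8.7 occupy positions 10–11 → average rank (10+11)/2 = 10.5.
L has value 7.1 → rank 5.

5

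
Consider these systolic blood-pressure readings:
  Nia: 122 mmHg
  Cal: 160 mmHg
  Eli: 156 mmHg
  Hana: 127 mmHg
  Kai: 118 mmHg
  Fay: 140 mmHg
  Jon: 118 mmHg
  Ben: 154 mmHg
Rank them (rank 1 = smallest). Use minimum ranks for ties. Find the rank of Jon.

Sorted (ascending): 118, 118, 122, 127, 140, 154, 156, 160
The 2 values of 118 occupy positions 1–2 → each gets rank 1.
Jon has value 118 mmHg → rank 1.

1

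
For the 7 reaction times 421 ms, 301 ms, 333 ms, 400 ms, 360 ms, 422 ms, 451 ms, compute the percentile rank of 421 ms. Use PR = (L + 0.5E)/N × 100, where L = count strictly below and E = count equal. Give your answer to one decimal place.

64.3

N = 7.
Strictly below 421: 4. Equal to 421: 1.
PR = (4 + 0.5·1)/7 × 100 = 64.3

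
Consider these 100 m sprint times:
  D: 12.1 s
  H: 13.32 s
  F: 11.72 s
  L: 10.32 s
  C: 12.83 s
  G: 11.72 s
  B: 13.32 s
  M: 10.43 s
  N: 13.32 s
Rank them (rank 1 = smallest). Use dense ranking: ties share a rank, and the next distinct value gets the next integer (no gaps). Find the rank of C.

Sorted (ascending): 10.32, 10.43, 11.72, 11.72, 12.1, 12.83, 13.32, 13.32, 13.32
The 2 values of 11.72 share dense rank 3.
The 3 values of 13.32 share dense rank 6.
Remaining distinct values take the next consecutive integers.
C has value 12.83 s → rank 5.

5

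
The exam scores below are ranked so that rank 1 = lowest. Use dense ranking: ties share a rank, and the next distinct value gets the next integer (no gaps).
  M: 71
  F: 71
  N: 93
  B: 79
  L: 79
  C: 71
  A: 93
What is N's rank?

Sorted (ascending): 71, 71, 71, 79, 79, 93, 93
The 3 values of 71 share dense rank 1.
The 2 values of 79 share dense rank 2.
The 2 values of 93 share dense rank 3.
N has value 93 → rank 3.

3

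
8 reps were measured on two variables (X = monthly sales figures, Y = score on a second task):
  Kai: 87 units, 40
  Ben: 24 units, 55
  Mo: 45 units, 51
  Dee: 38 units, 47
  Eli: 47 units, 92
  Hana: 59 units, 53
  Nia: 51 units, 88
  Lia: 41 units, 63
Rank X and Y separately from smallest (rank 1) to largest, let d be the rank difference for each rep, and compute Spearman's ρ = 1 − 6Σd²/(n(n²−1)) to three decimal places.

Ranks of variable 1: 8, 1, 4, 2, 5, 7, 6, 3
Ranks of variable 2: 1, 5, 3, 2, 8, 4, 7, 6
d = r₁ − r₂: 7, -4, 1, 0, -3, 3, -1, -3
d²: 49, 16, 1, 0, 9, 9, 1, 9; Σd² = 94
ρ = 1 − 6·94/(8·63) = 1 − 564/504 = -0.119

-0.119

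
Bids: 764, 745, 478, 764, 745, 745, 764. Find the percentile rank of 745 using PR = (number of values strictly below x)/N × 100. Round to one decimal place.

N = 7.
Strictly below 745: 1. Equal to 745: 3.
PR = 1/7 × 100 = 14.3

14.3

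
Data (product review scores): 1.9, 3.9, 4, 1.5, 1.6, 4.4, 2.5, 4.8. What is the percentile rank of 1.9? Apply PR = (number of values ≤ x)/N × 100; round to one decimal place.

37.5

N = 8.
Strictly below 1.9: 2. Equal to 1.9: 1.
PR = 3/8 × 100 = 37.5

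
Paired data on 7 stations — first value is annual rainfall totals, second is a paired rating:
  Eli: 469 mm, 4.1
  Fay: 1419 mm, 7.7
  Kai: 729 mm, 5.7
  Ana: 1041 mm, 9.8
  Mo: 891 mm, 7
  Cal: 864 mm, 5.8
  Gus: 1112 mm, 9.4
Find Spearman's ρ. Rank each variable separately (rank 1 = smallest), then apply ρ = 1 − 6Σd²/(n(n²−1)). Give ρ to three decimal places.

Ranks of variable 1: 1, 7, 2, 5, 4, 3, 6
Ranks of variable 2: 1, 5, 2, 7, 4, 3, 6
d = r₁ − r₂: 0, 2, 0, -2, 0, 0, 0
d²: 0, 4, 0, 4, 0, 0, 0; Σd² = 8
ρ = 1 − 6·8/(7·48) = 1 − 48/336 = 0.857

0.857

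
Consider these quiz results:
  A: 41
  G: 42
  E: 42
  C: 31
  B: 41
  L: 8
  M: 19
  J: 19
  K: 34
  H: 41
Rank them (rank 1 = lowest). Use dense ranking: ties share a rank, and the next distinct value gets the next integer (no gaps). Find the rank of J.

2

Sorted (ascending): 8, 19, 19, 31, 34, 41, 41, 41, 42, 42
The 2 values of 19 share dense rank 2.
The 3 values of 41 share dense rank 5.
The 2 values of 42 share dense rank 6.
Remaining distinct values take the next consecutive integers.
J has value 19 → rank 2.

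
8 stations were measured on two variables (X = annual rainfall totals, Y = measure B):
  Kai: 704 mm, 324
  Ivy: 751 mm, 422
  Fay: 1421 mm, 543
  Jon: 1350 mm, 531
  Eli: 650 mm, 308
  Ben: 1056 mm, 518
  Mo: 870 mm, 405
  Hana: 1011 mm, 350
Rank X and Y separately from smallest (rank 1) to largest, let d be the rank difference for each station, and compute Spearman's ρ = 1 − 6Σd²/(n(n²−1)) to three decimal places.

Ranks of variable 1: 2, 3, 8, 7, 1, 6, 4, 5
Ranks of variable 2: 2, 5, 8, 7, 1, 6, 4, 3
d = r₁ − r₂: 0, -2, 0, 0, 0, 0, 0, 2
d²: 0, 4, 0, 0, 0, 0, 0, 4; Σd² = 8
ρ = 1 − 6·8/(8·63) = 1 − 48/504 = 0.905

0.905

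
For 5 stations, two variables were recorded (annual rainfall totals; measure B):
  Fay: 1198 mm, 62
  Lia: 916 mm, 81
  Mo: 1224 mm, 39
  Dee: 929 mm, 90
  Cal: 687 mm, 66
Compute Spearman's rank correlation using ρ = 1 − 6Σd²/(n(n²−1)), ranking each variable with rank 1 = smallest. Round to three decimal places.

Ranks of variable 1: 4, 2, 5, 3, 1
Ranks of variable 2: 2, 4, 1, 5, 3
d = r₁ − r₂: 2, -2, 4, -2, -2
d²: 4, 4, 16, 4, 4; Σd² = 32
ρ = 1 − 6·32/(5·24) = 1 − 192/120 = -0.600

-0.600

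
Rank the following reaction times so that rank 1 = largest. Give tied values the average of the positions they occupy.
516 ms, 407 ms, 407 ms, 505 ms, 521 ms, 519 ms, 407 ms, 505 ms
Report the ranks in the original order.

Sorted (descending): 521, 519, 516, 505, 505, 407, 407, 407
The 2 values of 505 occupy positions 4–5 → average rank (4+5)/2 = 4.5.
The 3 values of 407 occupy positions 6–8 → average rank 7.

3, 7, 7, 4.5, 1, 2, 7, 4.5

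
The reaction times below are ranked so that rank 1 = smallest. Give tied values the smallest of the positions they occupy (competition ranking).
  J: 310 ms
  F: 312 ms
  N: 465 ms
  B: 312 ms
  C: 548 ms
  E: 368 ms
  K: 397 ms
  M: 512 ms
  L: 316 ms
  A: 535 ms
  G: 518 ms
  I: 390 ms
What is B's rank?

2

Sorted (ascending): 310, 312, 312, 316, 368, 390, 397, 465, 512, 518, 535, 548
The 2 values of 312 occupy positions 2–3 → each gets rank 2.
B has value 312 ms → rank 2.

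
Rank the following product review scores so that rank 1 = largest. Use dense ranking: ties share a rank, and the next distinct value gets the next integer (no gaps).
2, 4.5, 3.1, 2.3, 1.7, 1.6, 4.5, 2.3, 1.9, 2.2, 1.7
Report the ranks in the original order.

Sorted (descending): 4.5, 4.5, 3.1, 2.3, 2.3, 2.2, 2, 1.9, 1.7, 1.7, 1.6
The 2 values of 4.5 share dense rank 1.
The 2 values of 2.3 share dense rank 3.
The 2 values of 1.7 share dense rank 7.
Remaining distinct values take the next consecutive integers.

5, 1, 2, 3, 7, 8, 1, 3, 6, 4, 7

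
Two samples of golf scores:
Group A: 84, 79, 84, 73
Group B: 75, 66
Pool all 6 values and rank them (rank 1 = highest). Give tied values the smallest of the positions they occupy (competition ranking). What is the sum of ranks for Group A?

Sorted (descending): 84, 84, 79, 75, 73, 66
The 2 values of 84 occupy positions 1–2 → each gets rank 1.
Group A values → pooled ranks: 84→1, 79→3, 84→1, 73→5
Rank sum = 1 + 3 + 1 + 5 = 10

10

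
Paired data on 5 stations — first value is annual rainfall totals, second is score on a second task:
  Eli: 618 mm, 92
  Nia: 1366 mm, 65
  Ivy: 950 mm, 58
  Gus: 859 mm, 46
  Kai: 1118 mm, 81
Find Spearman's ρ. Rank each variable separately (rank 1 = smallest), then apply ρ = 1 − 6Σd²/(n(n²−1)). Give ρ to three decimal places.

Ranks of variable 1: 1, 5, 3, 2, 4
Ranks of variable 2: 5, 3, 2, 1, 4
d = r₁ − r₂: -4, 2, 1, 1, 0
d²: 16, 4, 1, 1, 0; Σd² = 22
ρ = 1 − 6·22/(5·24) = 1 − 132/120 = -0.100

-0.100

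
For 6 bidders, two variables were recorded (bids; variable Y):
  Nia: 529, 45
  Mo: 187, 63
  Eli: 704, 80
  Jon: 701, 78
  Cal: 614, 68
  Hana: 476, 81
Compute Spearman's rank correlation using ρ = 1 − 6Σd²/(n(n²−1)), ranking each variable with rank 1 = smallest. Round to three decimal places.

Ranks of variable 1: 3, 1, 6, 5, 4, 2
Ranks of variable 2: 1, 2, 5, 4, 3, 6
d = r₁ − r₂: 2, -1, 1, 1, 1, -4
d²: 4, 1, 1, 1, 1, 16; Σd² = 24
ρ = 1 − 6·24/(6·35) = 1 − 144/210 = 0.314

0.314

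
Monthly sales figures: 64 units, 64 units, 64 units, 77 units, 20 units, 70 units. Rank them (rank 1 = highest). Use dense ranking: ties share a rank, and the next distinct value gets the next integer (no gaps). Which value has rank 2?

70

Sorted (descending): 77, 70, 64, 64, 64, 20
The 3 values of 64 share dense rank 3.
Remaining distinct values take the next consecutive integers.
Rank 2 → value 70.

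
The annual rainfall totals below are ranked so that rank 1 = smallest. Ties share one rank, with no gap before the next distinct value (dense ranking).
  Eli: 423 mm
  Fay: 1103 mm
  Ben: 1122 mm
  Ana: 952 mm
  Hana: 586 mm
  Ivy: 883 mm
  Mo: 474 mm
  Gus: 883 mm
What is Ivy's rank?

4

Sorted (ascending): 423, 474, 586, 883, 883, 952, 1103, 1122
The 2 values of 883 share dense rank 4.
Remaining distinct values take the next consecutive integers.
Ivy has value 883 mm → rank 4.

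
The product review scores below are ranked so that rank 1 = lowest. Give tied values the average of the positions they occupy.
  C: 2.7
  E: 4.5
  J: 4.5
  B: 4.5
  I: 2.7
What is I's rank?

1.5

Sorted (ascending): 2.7, 2.7, 4.5, 4.5, 4.5
The 2 values of 2.7 occupy positions 1–2 → average rank (1+2)/2 = 1.5.
The 3 values of 4.5 occupy positions 3–5 → average rank 4.
I has value 2.7 → rank 1.5.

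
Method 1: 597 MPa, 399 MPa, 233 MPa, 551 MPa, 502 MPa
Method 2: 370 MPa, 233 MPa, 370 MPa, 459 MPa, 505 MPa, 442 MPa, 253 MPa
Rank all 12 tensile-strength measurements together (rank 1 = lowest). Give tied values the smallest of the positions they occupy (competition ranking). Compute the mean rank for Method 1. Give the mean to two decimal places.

7.80

Sorted (ascending): 233, 233, 253, 370, 370, 399, 442, 459, 502, 505, 551, 597
The 2 values of 233 occupy positions 1–2 → each gets rank 1.
The 2 values of 370 occupy positions 4–5 → each gets rank 4.
Method 1 values → pooled ranks: 597→12, 399→6, 233→1, 551→11, 502→9
Mean rank = (12 + 6 + 1 + 11 + 9) / 5 = 7.80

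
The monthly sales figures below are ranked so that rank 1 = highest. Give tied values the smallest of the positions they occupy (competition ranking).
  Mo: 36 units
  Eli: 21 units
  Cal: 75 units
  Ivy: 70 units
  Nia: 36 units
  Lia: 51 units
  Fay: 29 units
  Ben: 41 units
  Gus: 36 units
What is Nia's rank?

Sorted (descending): 75, 70, 51, 41, 36, 36, 36, 29, 21
The 3 values of 36 occupy positions 5–7 → each gets rank 5.
Nia has value 36 units → rank 5.

5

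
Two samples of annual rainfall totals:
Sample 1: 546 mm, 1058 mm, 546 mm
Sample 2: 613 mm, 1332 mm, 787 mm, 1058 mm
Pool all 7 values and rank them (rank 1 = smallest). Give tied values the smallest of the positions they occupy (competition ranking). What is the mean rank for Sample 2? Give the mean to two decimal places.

4.75

Sorted (ascending): 546, 546, 613, 787, 1058, 1058, 1332
The 2 values of 546 occupy positions 1–2 → each gets rank 1.
The 2 values of 1058 occupy positions 5–6 → each gets rank 5.
Sample 2 values → pooled ranks: 613→3, 1332→7, 787→4, 1058→5
Mean rank = (3 + 7 + 4 + 5) / 4 = 4.75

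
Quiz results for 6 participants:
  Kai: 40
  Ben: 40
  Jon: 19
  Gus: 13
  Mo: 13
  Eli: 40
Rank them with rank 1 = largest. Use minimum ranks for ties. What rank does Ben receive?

Sorted (descending): 40, 40, 40, 19, 13, 13
The 3 values of 40 occupy positions 1–3 → each gets rank 1.
The 2 values of 13 occupy positions 5–6 → each gets rank 5.
Ben has value 40 → rank 1.

1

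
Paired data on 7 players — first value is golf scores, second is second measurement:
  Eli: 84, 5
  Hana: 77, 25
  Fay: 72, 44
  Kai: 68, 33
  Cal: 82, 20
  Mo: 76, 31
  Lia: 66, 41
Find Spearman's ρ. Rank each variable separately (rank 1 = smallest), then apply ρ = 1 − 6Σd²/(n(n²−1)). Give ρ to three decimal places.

Ranks of variable 1: 7, 5, 3, 2, 6, 4, 1
Ranks of variable 2: 1, 3, 7, 5, 2, 4, 6
d = r₁ − r₂: 6, 2, -4, -3, 4, 0, -5
d²: 36, 4, 16, 9, 16, 0, 25; Σd² = 106
ρ = 1 − 6·106/(7·48) = 1 − 636/336 = -0.893

-0.893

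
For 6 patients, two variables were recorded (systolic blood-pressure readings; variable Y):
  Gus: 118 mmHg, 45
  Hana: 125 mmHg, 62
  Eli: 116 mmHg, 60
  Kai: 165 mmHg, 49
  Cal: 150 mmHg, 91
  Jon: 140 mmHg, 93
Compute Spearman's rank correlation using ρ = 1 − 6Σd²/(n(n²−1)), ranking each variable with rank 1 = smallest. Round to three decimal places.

0.257

Ranks of variable 1: 2, 3, 1, 6, 5, 4
Ranks of variable 2: 1, 4, 3, 2, 5, 6
d = r₁ − r₂: 1, -1, -2, 4, 0, -2
d²: 1, 1, 4, 16, 0, 4; Σd² = 26
ρ = 1 − 6·26/(6·35) = 1 − 156/210 = 0.257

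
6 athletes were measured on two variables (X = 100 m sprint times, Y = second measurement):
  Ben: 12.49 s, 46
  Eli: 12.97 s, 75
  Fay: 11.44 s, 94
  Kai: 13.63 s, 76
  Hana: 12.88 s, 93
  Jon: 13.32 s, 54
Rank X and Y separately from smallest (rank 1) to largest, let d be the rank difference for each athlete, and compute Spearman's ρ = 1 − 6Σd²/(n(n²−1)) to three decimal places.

-0.257

Ranks of variable 1: 2, 4, 1, 6, 3, 5
Ranks of variable 2: 1, 3, 6, 4, 5, 2
d = r₁ − r₂: 1, 1, -5, 2, -2, 3
d²: 1, 1, 25, 4, 4, 9; Σd² = 44
ρ = 1 − 6·44/(6·35) = 1 − 264/210 = -0.257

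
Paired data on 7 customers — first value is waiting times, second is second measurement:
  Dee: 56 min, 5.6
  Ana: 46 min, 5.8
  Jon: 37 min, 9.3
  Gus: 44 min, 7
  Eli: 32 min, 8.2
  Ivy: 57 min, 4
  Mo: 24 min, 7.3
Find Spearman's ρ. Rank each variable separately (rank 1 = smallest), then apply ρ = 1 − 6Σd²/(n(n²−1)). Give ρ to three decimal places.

-0.857

Ranks of variable 1: 6, 5, 3, 4, 2, 7, 1
Ranks of variable 2: 2, 3, 7, 4, 6, 1, 5
d = r₁ − r₂: 4, 2, -4, 0, -4, 6, -4
d²: 16, 4, 16, 0, 16, 36, 16; Σd² = 104
ρ = 1 − 6·104/(7·48) = 1 − 624/336 = -0.857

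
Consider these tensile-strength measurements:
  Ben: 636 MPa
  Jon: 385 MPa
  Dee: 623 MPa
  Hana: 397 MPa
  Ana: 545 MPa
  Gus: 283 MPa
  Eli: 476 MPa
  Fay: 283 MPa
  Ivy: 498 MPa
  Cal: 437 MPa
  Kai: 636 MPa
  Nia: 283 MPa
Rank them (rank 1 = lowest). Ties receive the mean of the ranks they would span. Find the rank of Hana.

Sorted (ascending): 283, 283, 283, 385, 397, 437, 476, 498, 545, 623, 636, 636
The 3 values of 283 occupy positions 1–3 → average rank 2.
The 2 values of 636 occupy positions 11–12 → average rank (11+12)/2 = 11.5.
Hana has value 397 MPa → rank 5.

5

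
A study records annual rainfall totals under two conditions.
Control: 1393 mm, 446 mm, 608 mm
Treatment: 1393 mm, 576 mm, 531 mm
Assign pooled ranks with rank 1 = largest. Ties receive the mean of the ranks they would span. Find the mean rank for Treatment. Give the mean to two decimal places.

Sorted (descending): 1393, 1393, 608, 576, 531, 446
The 2 values of 1393 occupy positions 1–2 → average rank (1+2)/2 = 1.5.
Treatment values → pooled ranks: 1393→1.5, 576→4, 531→5
Mean rank = (1.5 + 4 + 5) / 3 = 3.50

3.50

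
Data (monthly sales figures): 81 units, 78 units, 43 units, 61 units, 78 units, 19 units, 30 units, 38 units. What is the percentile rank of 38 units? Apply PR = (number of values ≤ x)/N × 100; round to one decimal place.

37.5

N = 8.
Strictly below 38: 2. Equal to 38: 1.
PR = 3/8 × 100 = 37.5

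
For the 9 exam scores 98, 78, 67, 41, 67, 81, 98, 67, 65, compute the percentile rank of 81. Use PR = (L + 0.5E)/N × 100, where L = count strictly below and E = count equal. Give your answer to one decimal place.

N = 9.
Strictly below 81: 6. Equal to 81: 1.
PR = (6 + 0.5·1)/9 × 100 = 72.2

72.2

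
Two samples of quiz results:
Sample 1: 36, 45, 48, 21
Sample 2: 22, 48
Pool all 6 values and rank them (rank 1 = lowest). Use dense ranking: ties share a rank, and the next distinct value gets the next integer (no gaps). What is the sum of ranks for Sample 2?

Sorted (ascending): 21, 22, 36, 45, 48, 48
The 2 values of 48 share dense rank 5.
Remaining distinct values take the next consecutive integers.
Sample 2 values → pooled ranks: 22→2, 48→5
Rank sum = 2 + 5 = 7

7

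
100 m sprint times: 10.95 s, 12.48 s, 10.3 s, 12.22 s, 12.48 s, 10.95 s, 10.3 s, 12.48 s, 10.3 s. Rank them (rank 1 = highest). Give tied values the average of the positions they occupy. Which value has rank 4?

Sorted (descending): 12.48, 12.48, 12.48, 12.22, 10.95, 10.95, 10.3, 10.3, 10.3
The 3 values of 12.48 occupy positions 1–3 → average rank 2.
The 2 values of 10.95 occupy positions 5–6 → average rank (5+6)/2 = 5.5.
The 3 values of 10.3 occupy positions 7–9 → average rank 8.
Rank 4 → value 12.22.

12.22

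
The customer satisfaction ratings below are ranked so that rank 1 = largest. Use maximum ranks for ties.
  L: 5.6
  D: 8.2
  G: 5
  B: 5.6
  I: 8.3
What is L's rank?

Sorted (descending): 8.3, 8.2, 5.6, 5.6, 5
The 2 values of 5.6 occupy positions 3–4 → each gets rank 4.
L has value 5.6 → rank 4.

4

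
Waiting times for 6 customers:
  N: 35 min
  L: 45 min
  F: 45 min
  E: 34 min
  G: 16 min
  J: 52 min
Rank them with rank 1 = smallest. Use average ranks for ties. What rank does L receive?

Sorted (ascending): 16, 34, 35, 45, 45, 52
The 2 values of 45 occupy positions 4–5 → average rank (4+5)/2 = 4.5.
L has value 45 min → rank 4.5.

4.5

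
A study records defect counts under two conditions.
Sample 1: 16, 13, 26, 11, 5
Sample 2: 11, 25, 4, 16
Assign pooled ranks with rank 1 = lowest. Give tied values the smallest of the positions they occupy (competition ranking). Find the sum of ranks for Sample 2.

18

Sorted (ascending): 4, 5, 11, 11, 13, 16, 16, 25, 26
The 2 values of 11 occupy positions 3–4 → each gets rank 3.
The 2 values of 16 occupy positions 6–7 → each gets rank 6.
Sample 2 values → pooled ranks: 11→3, 25→8, 4→1, 16→6
Rank sum = 3 + 8 + 1 + 6 = 18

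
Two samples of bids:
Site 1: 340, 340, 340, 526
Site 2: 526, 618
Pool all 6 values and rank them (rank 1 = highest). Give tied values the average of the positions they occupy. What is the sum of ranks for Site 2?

3.5

Sorted (descending): 618, 526, 526, 340, 340, 340
The 2 values of 526 occupy positions 2–3 → average rank (2+3)/2 = 2.5.
The 3 values of 340 occupy positions 4–6 → average rank 5.
Site 2 values → pooled ranks: 526→2.5, 618→1
Rank sum = 2.5 + 1 = 3.5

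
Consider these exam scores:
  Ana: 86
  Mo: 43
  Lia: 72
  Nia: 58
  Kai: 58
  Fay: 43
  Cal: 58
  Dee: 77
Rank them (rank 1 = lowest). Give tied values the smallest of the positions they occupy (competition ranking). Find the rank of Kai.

3

Sorted (ascending): 43, 43, 58, 58, 58, 72, 77, 86
The 2 values of 43 occupy positions 1–2 → each gets rank 1.
The 3 values of 58 occupy positions 3–5 → each gets rank 3.
Kai has value 58 → rank 3.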